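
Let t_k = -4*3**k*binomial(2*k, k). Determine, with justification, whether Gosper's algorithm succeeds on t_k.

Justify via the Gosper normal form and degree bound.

Ratio r(k) = 6*(2*k + 1)/(k + 1).
Take A(k)=12*k + 6, B(k)=k + 1, C(k)=1.
Need (12*k + 6)·f(k+1) − (k)·f(k) = 1.
Degrees (1,1,0) ⇒ d ≤ -1.
d = -1 < 0 ⇒ no nonzero polynomial f; not summable.

No; the degree bound rules out any f.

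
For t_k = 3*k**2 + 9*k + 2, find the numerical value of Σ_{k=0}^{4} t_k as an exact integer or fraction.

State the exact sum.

Σ = 190

t_(k+1)/t_k = (3*k**2 + 15*k + 14)/(3*k**2 + 9*k + 2).
A = 1, B = 1, C = k**2 + 3*k + 2/3.
Key eq: (1)·f(k+1) = (1)·f(k) + (k**2 + 3*k + 2/3).
From deg A=0, deg B=0, deg C=2: d=3.
Solving with deg f ≤ 3: f(k) = k*(k**2 + 3*k - 2)/3.
Get s_k = R·t_k = k*(k**2 + 3*k - 2) with R(k) = B(k−1)f(k)/C(k) = k*(k**2 + 3*k - 2)/(3*k**2 + 9*k + 2).
Verify: 3*k**2 + 9*k + 2 matches t_k.
Evaluate s at k=5 and k=0: 190 and 0; difference 190.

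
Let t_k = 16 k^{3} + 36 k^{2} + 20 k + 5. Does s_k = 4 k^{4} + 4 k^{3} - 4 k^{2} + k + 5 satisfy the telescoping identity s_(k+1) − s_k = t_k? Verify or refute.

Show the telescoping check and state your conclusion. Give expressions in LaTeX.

Valid: the claim telescopes to t_k.

s_(k+1) = 4*k**4 + 20*k**3 + 32*k**2 + 21*k + 10
s_(k+1) − s_k = 16*k**3 + 36*k**2 + 20*k + 5
(s_(k+1) − s_k) − t_k = 0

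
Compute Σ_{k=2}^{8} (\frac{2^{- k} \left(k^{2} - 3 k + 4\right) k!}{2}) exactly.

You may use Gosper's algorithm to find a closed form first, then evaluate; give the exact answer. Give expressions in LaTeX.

Σ = 4253

The ratio is (k**3 + k + 2)/(2*(k**2 - 3*k + 4)).
So A=k/2 + 1/2 and B=1, with C=k**2 - 3*k + 4.
Set up (k/2 + 1/2)·f(k+1) − (1)·f(k) − (k**2 - 3*k + 4) = 0.
Degrees (1,0,2) ⇒ d ≤ 1.
A polynomial solution: f(k) = 2*(k - 3).
Get s_k = R·t_k = (k - 3)*factorial(k)/2**k with R(k) = B(k−1)f(k)/C(k) = 2*(k - 3)/(k**2 - 3*k + 4).
Check: Δs_k = (k**2 - 3*k + 4)*factorial(k)/(2*2**k). ✓
Sum = s_(9) − s_(2); s_(9) = 8505/2, s_(2) = -1/2 ⇒ 4253.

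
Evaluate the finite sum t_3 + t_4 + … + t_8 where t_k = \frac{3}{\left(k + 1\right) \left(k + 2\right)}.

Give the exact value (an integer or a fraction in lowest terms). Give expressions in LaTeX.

Ratio r(k) = (k + 1)/(k + 3).
Normal form (A,B,C) = (k + 1, k + 3, 1).
Key eq: (k + 1)·f(k+1) = (k + 2)·f(k) + (1).
Bound: deg f ≤ 1.
Solve for f: f(k) = k (degree 1 ≤ 1).
Then R = B(k−1)f/C = k*(k + 2), so s_k = R(k)·t_k = 3*k/(k + 1).
s_(k+1) − s_k = 3/(k**2 + 3*k + 2) = t_k.
Sum = s_(9) − s_(3); s_(9) = 27/10, s_(3) = 9/4 ⇒ 9/20.

Σ = 9/20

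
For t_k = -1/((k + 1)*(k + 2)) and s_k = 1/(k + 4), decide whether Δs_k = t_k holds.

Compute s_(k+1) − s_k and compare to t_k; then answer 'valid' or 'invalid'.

Invalid: residual 6*(k + 3)/(k**4 + 12*k**3 + 49*k**2 + 78*k + 40) ≠ 0.

s_(k+1) = 1/(k + 5)
s_(k+1) − s_k = -1/((k + 4)*(k + 5))
(s_(k+1) − s_k) − t_k = 6*(k + 3)/(k**4 + 12*k**3 + 49*k**2 + 78*k + 40)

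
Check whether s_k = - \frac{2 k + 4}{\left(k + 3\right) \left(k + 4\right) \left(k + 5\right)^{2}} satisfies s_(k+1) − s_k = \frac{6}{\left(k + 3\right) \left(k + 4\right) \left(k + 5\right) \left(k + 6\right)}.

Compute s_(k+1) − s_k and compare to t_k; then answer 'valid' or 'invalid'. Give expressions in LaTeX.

Invalid: residual \frac{6 \left(- 4 k - 21\right)}{k^{6} + 29 k^{5} + 347 k^{4} + 2191 k^{3} + 7692 k^{2} + 14220 k + 10800} ≠ 0.

s_(k+1) = 2*(-k - 3)/((k + 4)*(k + 5)*(k + 6)**2)
s_(k+1) − s_k = 6*(k**2 + 7*k + 9)/(k**6 + 29*k**5 + 347*k**4 + 2191*k**3 + 7692*k**2 + 14220*k + 10800)
(s_(k+1) − s_k) − t_k = 6*(-4*k - 21)/(k**6 + 29*k**5 + 347*k**4 + 2191*k**3 + 7692*k**2 + 14220*k + 10800)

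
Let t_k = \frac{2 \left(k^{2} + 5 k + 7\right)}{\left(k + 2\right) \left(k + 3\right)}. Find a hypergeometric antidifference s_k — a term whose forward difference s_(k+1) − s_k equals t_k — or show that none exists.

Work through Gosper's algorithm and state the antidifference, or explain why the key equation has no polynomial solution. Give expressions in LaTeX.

s_k = \frac{k \left(2 k + 5\right)}{k + 2}

t_(k+1)/t_k = (k + 2)*(5*k + (k + 1)**2 + 12)/((k + 4)*(k**2 + 5*k + 7)).
So A=k + 2 and B=k + 4, with C=k**2 + 5*k + 7.
Need (k + 2)·f(k+1) − (k + 3)·f(k) = k**2 + 5*k + 7.
Bound: deg f ≤ 2.
Solve for f: f(k) = k*(2*k + 5)/2 (degree 2 ≤ 2).
Certificate R = B(k−1)f/C = k*(k + 3)*(2*k + 5)/(2*(k**2 + 5*k + 7)) gives s_k = k*(2*k + 5)/(k + 2).
Δs = 2*(k**2 + 5*k + 7)/(k**2 + 5*k + 6), as required.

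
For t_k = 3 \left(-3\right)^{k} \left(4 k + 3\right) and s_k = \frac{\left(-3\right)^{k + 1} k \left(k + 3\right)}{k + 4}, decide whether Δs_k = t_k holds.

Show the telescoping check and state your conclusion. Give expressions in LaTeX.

s_(k+1) = (-3)**(k + 2)*(k + 1)*(k + 4)/(k + 5)
s_(k+1) − s_k = 3*(-3)**k*(4*k**3 + 35*k**2 + 87*k + 48)/(k**2 + 9*k + 20)
(s_(k+1) − s_k) − t_k = (-3)**(k + 1)*(4*k**2 + 20*k + 12)/(k**2 + 9*k + 20)

Invalid: residual \frac{\left(-3\right)^{k + 1} \left(4 k^{2} + 20 k + 12\right)}{k^{2} + 9 k + 20} ≠ 0.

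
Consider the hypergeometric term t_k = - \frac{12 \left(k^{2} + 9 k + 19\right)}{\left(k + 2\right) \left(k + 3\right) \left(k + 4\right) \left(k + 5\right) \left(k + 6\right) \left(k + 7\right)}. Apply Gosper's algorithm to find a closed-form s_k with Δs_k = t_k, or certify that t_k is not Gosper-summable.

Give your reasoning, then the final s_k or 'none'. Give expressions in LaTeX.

s_k = \frac{k \left(- k^{2} - 12 k - 44\right)}{12 \left(k^{3} + 12 k^{2} + 44 k + 48\right)}

The ratio is (k + 2)*(9*k + (k + 1)**2 + 28)/((k + 8)*(k**2 + 9*k + 19)).
So A=k + 2 and B=k + 8, with C=k**2 + 9*k + 19.
Key eq: (k + 2)·f(k+1) = (k + 7)·f(k) + (k**2 + 9*k + 19).
Bound: deg f ≤ 5.
Match coefficients ⇒ f(k) = k*(k + 3)*(k + 5)*(k**2 + 12*k + 44)/144.
So s_k = (B(k−1)f/C)·t_k = (k*(k + 3)*(k + 5)*(k + 7)*(k**2 + 12*k + 44)/(144*(k**2 + 9*k + 19)))·t_k = k*(-k**2 - 12*k - 44)/(12*(k**3 + 12*k**2 + 44*k + 48)).
Δs = 12*(-k**2 - 9*k - 19)/(k**6 + 27*k**5 + 295*k**4 + 1665*k**3 + 5104*k**2 + 8028*k + 5040), as required.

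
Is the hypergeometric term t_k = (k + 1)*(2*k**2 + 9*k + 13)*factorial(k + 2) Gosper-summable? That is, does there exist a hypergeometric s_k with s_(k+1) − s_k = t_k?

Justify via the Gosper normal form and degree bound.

r(k) = (k + 2)*(k + 3)*(9*k + 2*(k + 1)**2 + 22)/((k + 1)*(2*k**2 + 9*k + 13)) after simplifying.
So A=k + 3 and B=1, with C=k**3 + 11*k**2/2 + 11*k + 13/2.
Need (k + 3)·f(k+1) − (1)·f(k) = k**3 + 11*k**2/2 + 11*k + 13/2.
d = 2 from the (1,0,3) case.
Match coefficients ⇒ f(k) = (2*k**2 + 3*k - 1)/2.
So s_k = (B(k−1)f/C)·t_k = ((2*k**2 + 3*k - 1)/((k + 1)*(2*k**2 + 9*k + 13)))·t_k = (2*k**2 + 3*k - 1)*factorial(k + 2).
Check: Δs_k = (k + 1)*(2*k**2 + 9*k + 13)*factorial(k + 2). ✓

Yes. s_k = (2*k**2 + 3*k - 1)*factorial(k + 2).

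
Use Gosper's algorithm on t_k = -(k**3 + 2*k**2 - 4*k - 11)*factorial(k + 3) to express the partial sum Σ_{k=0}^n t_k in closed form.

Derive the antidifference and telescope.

S(n) = -n**2*factorial(n + 4) + n*factorial(n + 4) + 3*factorial(n + 4) - 6

Ratio r(k) = (k**4 + 9*k**3 + 23*k**2 - 48)/(k**3 + 2*k**2 - 4*k - 11).
A = k + 4, B = 1, C = k**3 + 2*k**2 - 4*k - 11.
Key eq: (k + 4)·f(k+1) = (1)·f(k) + (k**3 + 2*k**2 - 4*k - 11).
Bound: deg f ≤ 2.
Coefficient equations give f(k) = k**2 - 3*k - 1.
R(k) = B(k−1)·f(k)/C(k) = (k**2 - 3*k - 1)/(k**3 + 2*k**2 - 4*k - 11); s_k = R·t_k = (-k**2 + 3*k + 1)*factorial(k + 3).
Check: Δs_k = -(k**3 + 2*k**2 - 4*k - 11)*factorial(k + 3). ✓
s_(n+1) = (-n**2 + n + 3)*factorial(n + 4) and s_(0) = 6, so S(n) = -n**2*factorial(n + 4) + n*factorial(n + 4) + 3*factorial(n + 4) - 6.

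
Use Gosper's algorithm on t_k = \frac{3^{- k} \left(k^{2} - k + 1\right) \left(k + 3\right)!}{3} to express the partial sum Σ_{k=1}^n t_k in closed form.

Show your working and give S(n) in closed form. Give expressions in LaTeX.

t_(k+1)/t_k = -(k + 4)*(k - (k + 1)**2)/(3*k**2 - 3*k + 3).
Gosper form: A/B · C(k+1)/C(k) with A=k/3 + 4/3, B=1, C=k**2 - k + 1.
Solve (k/3 + 4/3)·f(k+1) − (1)·f(k) = k**2 - k + 1.
From deg A=1, deg B=0, deg C=2: d=1.
Solve for f: f(k) = 3*(k - 3) (degree 1 ≤ 1).
Then R = B(k−1)f/C = 3*(k - 3)/(k**2 - k + 1), so s_k = R(k)·t_k = (k - 3)*factorial(k + 3)/3**k.
Verify: (k**2 - k + 1)*factorial(k + 3)/(3*3**k) matches t_k.
Σ_(k=1)^n t_k = s_(n+1) − s_(1) = (3**(-n - 1)*(n - 2)*factorial(n + 4)) − (-16), i.e. 16 + n*factorial(n + 4)/(3*3**n) - 2*factorial(n + 4)/(3*3**n).

S(n) = 16 + \frac{3^{- n} n \left(n + 4\right)!}{3} - \frac{2 \cdot 3^{- n} \left(n + 4\right)!}{3}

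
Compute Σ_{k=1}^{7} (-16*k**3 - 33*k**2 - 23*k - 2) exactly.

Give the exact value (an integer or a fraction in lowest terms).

Compute t_(k+1)/t_k: get (16*k**3 + 81*k**2 + 137*k + 74)/(16*k**3 + 33*k**2 + 23*k + 2).
A = 1, B = 1, C = k**3 + 33*k**2/16 + 23*k/16 + 1/8.
f must satisfy (1)·f(k+1) − (1)·f(k) = k**3 + 33*k**2/16 + 23*k/16 + 1/8.
deg f ≤ 4 (via 0,0,3).
Coefficient equations give f(k) = k*(4*k**3 + 3*k**2 - k - 4)/16.
Certificate R = B(k−1)f/C = k*(4*k**3 + 3*k**2 - k - 4)/(16*k**3 + 33*k**2 + 23*k + 2) gives s_k = k*(-4*k**3 - 3*k**2 + k + 4).
Check: Δs_k = -16*k**3 - 33*k**2 - 23*k - 2. ✓
Telescoping: Σ = s_(8) − s_(1) = -17824 − (-2) = -17822.

Σ = -17822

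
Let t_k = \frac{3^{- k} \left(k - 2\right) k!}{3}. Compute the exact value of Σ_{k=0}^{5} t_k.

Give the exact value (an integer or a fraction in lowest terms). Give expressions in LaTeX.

Σ = -1/81

Compute t_(k+1)/t_k: get (k**2 - 1)/(3*(k - 2)).
Factor: A=k/3 + 1/3; B=1; C=k - 2.
Need (k/3 + 1/3)·f(k+1) − (1)·f(k) = k - 2.
d = 0 from the (1,0,1) case.
A polynomial solution: f(k) = 3.
Get s_k = R·t_k = factorial(k)/3**k with R(k) = B(k−1)f(k)/C(k) = 3/(k - 2).
Check: Δs_k = (k - 2)*factorial(k)/(3*3**k). ✓
Σ_(k=0)^(5) t_k = s_(6) − s_(0) = 80/81 − (1) = -1/81.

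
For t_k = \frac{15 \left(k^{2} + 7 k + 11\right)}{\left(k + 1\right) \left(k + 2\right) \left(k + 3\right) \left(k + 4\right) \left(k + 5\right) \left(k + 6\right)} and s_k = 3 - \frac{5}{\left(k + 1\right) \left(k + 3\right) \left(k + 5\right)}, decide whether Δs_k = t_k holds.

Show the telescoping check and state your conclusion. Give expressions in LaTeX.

Valid — Δs_k = t_k.

s_(k+1) = 3 - 5/((k + 2)*(k + 4)*(k + 6))
s_(k+1) − s_k = 15*(k**2 + 7*k + 11)/(k**6 + 21*k**5 + 175*k**4 + 735*k**3 + 1624*k**2 + 1764*k + 720)
(s_(k+1) − s_k) − t_k = 0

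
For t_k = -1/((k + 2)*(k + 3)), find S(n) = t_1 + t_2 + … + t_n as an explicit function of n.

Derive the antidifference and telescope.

S(n) = -n/(3*n + 9)

t_(k+1)/t_k = (k + 2)/(k + 4).
Factor: A=k + 2; B=k + 4; C=1.
f must satisfy (k + 2)·f(k+1) − (k + 3)·f(k) = 1.
deg f ≤ 1 (via 1,1,0).
Solving with deg f ≤ 1: f(k) = k/2.
So s_k = (B(k−1)f/C)·t_k = (k*(k + 3)/2)·t_k = -k/(2*k + 4).
Check: Δs_k = -1/(k**2 + 5*k + 6). ✓
Σ_(k=1)^n t_k = s_(n+1) − s_(1) = ((-n - 1)/(2*(n + 3))) − (-1/6), i.e. -n/(3*n + 9).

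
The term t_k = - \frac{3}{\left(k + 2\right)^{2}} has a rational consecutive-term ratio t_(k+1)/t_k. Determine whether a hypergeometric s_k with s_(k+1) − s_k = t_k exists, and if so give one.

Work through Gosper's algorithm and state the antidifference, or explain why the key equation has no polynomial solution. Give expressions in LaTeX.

not Gosper-summable; s_k does not exist

Step 1: r(k) = (k + 2)**2/(k + 3)**2.
Normal form (A,B,C) = (k**2 + 4*k + 4, k**2 + 6*k + 9, 1).
Need (k**2 + 4*k + 4)·f(k+1) − (k**2 + 4*k + 4)·f(k) = 1.
d = 0 from the (2,2,0) case.
Write f(k) = c0. Then LHS − RHS = -1, requiring -1 = 0: contradictory. No certificate.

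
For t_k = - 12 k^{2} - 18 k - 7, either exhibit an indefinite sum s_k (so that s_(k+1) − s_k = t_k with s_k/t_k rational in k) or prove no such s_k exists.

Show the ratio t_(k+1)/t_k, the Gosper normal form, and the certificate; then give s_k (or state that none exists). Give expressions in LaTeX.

The ratio is (12*k**2 + 42*k + 37)/(12*k**2 + 18*k + 7).
Factor: A=1; B=1; C=k**2 + 3*k/2 + 7/12.
Solve (1)·f(k+1) − (1)·f(k) = k**2 + 3*k/2 + 7/12.
Bound: deg f ≤ 3.
A polynomial solution: f(k) = k**2*(4*k + 3)/12.
Certificate R = B(k−1)f/C = k**2*(4*k + 3)/(12*k**2 + 18*k + 7) gives s_k = k**2*(-4*k - 3).
Verify: -12*k**2 - 18*k - 7 matches t_k.

s_k = k^{2} \left(- 4 k - 3\right)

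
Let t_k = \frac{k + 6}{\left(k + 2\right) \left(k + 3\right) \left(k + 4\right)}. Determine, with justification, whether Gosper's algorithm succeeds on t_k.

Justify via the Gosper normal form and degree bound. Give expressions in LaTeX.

The ratio is (k + 2)*(k + 7)/((k + 5)*(k + 6)).
Gosper form: A/B · C(k+1)/C(k) with A=k + 2, B=k + 5, C=k + 6.
Key eq: (k + 2)·f(k+1) = (k + 4)·f(k) + (k + 6).
Degrees (1,1,1) ⇒ d ≤ 2.
Match coefficients ⇒ f(k) = k*(2*k + 7)/3.
Then R = B(k−1)f/C = k*(k + 4)*(2*k + 7)/(3*(k + 6)), so s_k = R(k)·t_k = k*(2*k + 7)/(3*(k + 2)*(k + 3)).
Verify: (k + 6)/(k**3 + 9*k**2 + 26*k + 24) matches t_k.

Yes. s_k = \frac{k \left(2 k + 7\right)}{3 \left(k + 2\right) \left(k + 3\right)}.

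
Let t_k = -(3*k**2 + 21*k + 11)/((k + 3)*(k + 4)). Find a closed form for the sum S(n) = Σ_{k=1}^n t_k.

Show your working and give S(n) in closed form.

Step 1: r(k) = (k + 3)*(21*k + 3*(k + 1)**2 + 32)/((k + 5)*(3*k**2 + 21*k + 11)).
Normal form (A,B,C) = (k + 3, k + 5, k**2 + 7*k + 11/3).
f must satisfy (k + 3)·f(k+1) − (k + 4)·f(k) = k**2 + 7*k + 11/3.
deg f ≤ 2 (via 1,1,2).
A polynomial solution: f(k) = k*(9*k + 2)/9.
So s_k = (B(k−1)f/C)·t_k = (k*(k + 4)*(9*k + 2)/(3*(3*k**2 + 21*k + 11)))·t_k = k*(-9*k - 2)/(3*(k + 3)).
s_(k+1) − s_k = (-3*k**2 - 21*k - 11)/(k**2 + 7*k + 12) = t_k.
Evaluate: s_(n+1) = (-9*n**2 - 20*n - 11)/(3*(n + 4)); subtract s_(1) = -11/12 ⇒ S(n) = n*(-12*n - 23)/(4*(n + 4)).

S(n) = n*(-12*n - 23)/(4*(n + 4))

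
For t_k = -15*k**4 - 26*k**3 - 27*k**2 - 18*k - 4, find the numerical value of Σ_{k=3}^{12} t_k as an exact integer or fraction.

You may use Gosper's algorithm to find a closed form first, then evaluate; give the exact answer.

Compute t_(k+1)/t_k: get (15*k**4 + 86*k**3 + 195*k**2 + 210*k + 90)/(15*k**4 + 26*k**3 + 27*k**2 + 18*k + 4).
Normal form (A,B,C) = (1, 1, k**4 + 26*k**3/15 + 9*k**2/5 + 6*k/5 + 4/15).
Solve (1)·f(k+1) − (1)·f(k) = k**4 + 26*k**3/15 + 9*k**2/5 + 6*k/5 + 4/15.
Bound: deg f ≤ 5.
A polynomial solution: f(k) = k*(3*k**4 - k**3 + k**2 + 2*k - 1)/15.
R(k) = B(k−1)·f(k)/C(k) = k*(3*k**4 - k**3 + k**2 + 2*k - 1)/(15*k**4 + 26*k**3 + 27*k**2 + 18*k + 4); s_k = R·t_k = k*(-3*k**4 + k**3 - k**2 - 2*k + 1).
Check: Δs_k = -15*k**4 - 26*k**3 - 27*k**2 - 18*k - 4. ✓
Σ_(k=3)^(12) t_k = s_(13) − s_(3) = -1087840 − (-690) = -1087150.

Σ = -1087150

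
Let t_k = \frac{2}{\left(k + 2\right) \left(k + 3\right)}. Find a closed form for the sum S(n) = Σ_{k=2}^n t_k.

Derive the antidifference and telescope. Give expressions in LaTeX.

S(n) = \frac{n - 1}{2 \left(n + 3\right)}

t_(k+1)/t_k = (k + 2)/(k + 4).
A = k + 2, B = k + 4, C = 1.
Need (k + 2)·f(k+1) − (k + 3)·f(k) = 1.
From deg A=1, deg B=1, deg C=0: d=1.
Coefficient equations give f(k) = k/2.
Certificate R = B(k−1)f/C = k*(k + 3)/2 gives s_k = k/(k + 2).
Δs = 2/(k**2 + 5*k + 6), as required.
s_(n+1) = (n + 1)/(n + 3) and s_(2) = 1/2, so S(n) = (n - 1)/(2*(n + 3)).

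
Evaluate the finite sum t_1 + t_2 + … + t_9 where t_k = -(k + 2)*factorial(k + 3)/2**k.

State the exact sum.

Σ = -12162126

Step 1: r(k) = (k + 3)*(k + 4)/(2*(k + 2)).
A = k/2 + 2, B = 1, C = k + 2.
f must satisfy (k/2 + 2)·f(k+1) − (1)·f(k) = k + 2.
d = 0 from the (1,0,1) case.
A polynomial solution: f(k) = 2.
Certificate R = B(k−1)f/C = 2/(k + 2) gives s_k = -2**(1 - k)*factorial(k + 3).
Verify: -(k + 2)*factorial(k + 3)/2**k matches t_k.
Sum = s_(10) − s_(1); s_(10) = -12162150, s_(1) = -24 ⇒ -12162126.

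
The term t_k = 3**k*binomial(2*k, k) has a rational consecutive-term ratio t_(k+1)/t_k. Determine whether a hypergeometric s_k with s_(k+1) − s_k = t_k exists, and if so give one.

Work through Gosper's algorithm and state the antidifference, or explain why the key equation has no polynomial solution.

none — t_k is not Gosper-summable

t_(k+1)/t_k = 6*(2*k + 1)/(k + 1).
Normal form (A,B,C) = (12*k + 6, k + 1, 1).
f must satisfy (12*k + 6)·f(k+1) − (k)·f(k) = 1.
d = -1 from the (1,1,0) case.
deg f ≤ -1 is impossible — no certificate.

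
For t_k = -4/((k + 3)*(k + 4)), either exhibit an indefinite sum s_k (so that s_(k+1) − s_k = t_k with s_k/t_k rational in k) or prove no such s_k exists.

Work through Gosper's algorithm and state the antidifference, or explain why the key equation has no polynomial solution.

s_k = -4*k/(3*k + 9)

r(k) = (k + 3)/(k + 5) after simplifying.
A = k + 3, B = k + 5, C = 1.
Key eq: (k + 3)·f(k+1) = (k + 4)·f(k) + (1).
d = 1 from the (1,1,0) case.
Match coefficients ⇒ f(k) = k/3.
Then R = B(k−1)f/C = k*(k + 4)/3, so s_k = R(k)·t_k = -4*k/(3*k + 9).
Δs = -4/(k**2 + 7*k + 12), as required.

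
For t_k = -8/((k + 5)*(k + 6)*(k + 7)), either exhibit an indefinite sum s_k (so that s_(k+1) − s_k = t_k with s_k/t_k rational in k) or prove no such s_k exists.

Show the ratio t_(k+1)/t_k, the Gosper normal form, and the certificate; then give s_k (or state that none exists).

Compute t_(k+1)/t_k: get (k + 5)/(k + 8).
So A=k + 5 and B=k + 8, with C=1.
Need (k + 5)·f(k+1) − (k + 7)·f(k) = 1.
Bound: deg f ≤ 2.
Solve for f: f(k) = k*(k + 11)/60 (degree 2 ≤ 2).
So s_k = (B(k−1)f/C)·t_k = (k*(k + 7)*(k + 11)/60)·t_k = 2*k*(-k - 11)/(15*(k + 5)*(k + 6)).
Δs = -8/(k**3 + 18*k**2 + 107*k + 210), as required.

s_k = 2*k*(-k - 11)/(15*(k + 5)*(k + 6))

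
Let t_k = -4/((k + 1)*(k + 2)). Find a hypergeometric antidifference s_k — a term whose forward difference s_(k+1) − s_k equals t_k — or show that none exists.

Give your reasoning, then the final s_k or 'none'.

s_k = -4*k/(k + 1)

Compute t_(k+1)/t_k: get (k + 1)/(k + 3).
Gosper form: A/B · C(k+1)/C(k) with A=k + 1, B=k + 3, C=1.
Need (k + 1)·f(k+1) − (k + 2)·f(k) = 1.
deg f ≤ 1 (via 1,1,0).
Match coefficients ⇒ f(k) = k.
Get s_k = R·t_k = -4*k/(k + 1) with R(k) = B(k−1)f(k)/C(k) = k*(k + 2).
Check: Δs_k = -4/(k**2 + 3*k + 2). ✓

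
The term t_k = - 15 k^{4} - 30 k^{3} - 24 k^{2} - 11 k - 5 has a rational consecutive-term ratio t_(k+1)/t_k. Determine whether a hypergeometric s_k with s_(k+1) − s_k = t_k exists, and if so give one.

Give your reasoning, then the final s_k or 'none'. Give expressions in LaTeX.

t_(k+1)/t_k = (15*k**4 + 90*k**3 + 204*k**2 + 209*k + 85)/(15*k**4 + 30*k**3 + 24*k**2 + 11*k + 5).
Gosper form: A/B · C(k+1)/C(k) with A=1, B=1, C=k**4 + 2*k**3 + 8*k**2/5 + 11*k/15 + 1/3.
f must satisfy (1)·f(k+1) − (1)·f(k) = k**4 + 2*k**3 + 8*k**2/5 + 11*k/15 + 1/3.
d = 5 from the (0,0,4) case.
Solving with deg f ≤ 5: f(k) = k*(3*k**4 - 2*k**2 + k + 3)/15.
Certificate R = B(k−1)f/C = k*(3*k**4 - 2*k**2 + k + 3)/(15*k**4 + 30*k**3 + 24*k**2 + 11*k + 5) gives s_k = k*(-3*k**4 + 2*k**2 - k - 3).
Check: Δs_k = -15*k**4 - 30*k**3 - 24*k**2 - 11*k - 5. ✓

s_k = k \left(- 3 k^{4} + 2 k^{2} - k - 3\right)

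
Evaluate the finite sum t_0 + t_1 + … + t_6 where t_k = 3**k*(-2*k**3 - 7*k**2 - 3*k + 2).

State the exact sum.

Σ = -640792

Ratio r(k) = 3*(2*k**3 + 13*k**2 + 23*k + 10)/(2*k**3 + 7*k**2 + 3*k - 2).
Factor: A=3; B=1; C=k**3 + 7*k**2/2 + 3*k/2 - 1.
f must satisfy (3)·f(k+1) − (1)·f(k) = k**3 + 7*k**2/2 + 3*k/2 - 1.
d = 3 from the (0,0,3) case.
Match coefficients ⇒ f(k) = (k**3 - k**2 - 1)/2.
Then R = B(k−1)f/C = (k**3 - k**2 - 1)/((k + 1)*(2*k**2 + 5*k - 2)), so s_k = R(k)·t_k = 3**k*(-k**3 + k**2 + 1).
Verify: 3**k*(-2*k**3 - 7*k**2 - 3*k + 2) matches t_k.
Evaluate s at k=7 and k=0: -640791 and 1; difference -640792.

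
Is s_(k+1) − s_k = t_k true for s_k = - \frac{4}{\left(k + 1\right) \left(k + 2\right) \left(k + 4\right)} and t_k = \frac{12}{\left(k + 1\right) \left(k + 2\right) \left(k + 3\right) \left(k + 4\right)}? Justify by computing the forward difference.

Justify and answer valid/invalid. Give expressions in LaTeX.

s_(k+1) = -4/((k + 2)*(k + 3)*(k + 5))
s_(k+1) − s_k = 4*(3*k + 11)/(k**5 + 15*k**4 + 85*k**3 + 225*k**2 + 274*k + 120)
(s_(k+1) − s_k) − t_k = -16/(k**5 + 15*k**4 + 85*k**3 + 225*k**2 + 274*k + 120)

Invalid: residual - \frac{16}{k^{5} + 15 k^{4} + 85 k^{3} + 225 k^{2} + 274 k + 120} ≠ 0.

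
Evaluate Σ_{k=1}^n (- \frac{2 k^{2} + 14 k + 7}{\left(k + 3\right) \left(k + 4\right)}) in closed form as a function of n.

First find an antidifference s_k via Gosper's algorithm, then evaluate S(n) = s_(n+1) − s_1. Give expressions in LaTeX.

S(n) = \frac{n \left(- 8 n - 15\right)}{4 \left(n + 4\right)}

t_(k+1)/t_k = (k + 3)*(14*k + 2*(k + 1)**2 + 21)/((k + 5)*(2*k**2 + 14*k + 7)).
Normal form (A,B,C) = (k + 3, k + 5, k**2 + 7*k + 7/2).
Solve (k + 3)·f(k+1) − (k + 4)·f(k) = k**2 + 7*k + 7/2.
Degrees (1,1,2) ⇒ d ≤ 2.
Solve for f: f(k) = k*(6*k + 1)/6 (degree 2 ≤ 2).
Then R = B(k−1)f/C = k*(k + 4)*(6*k + 1)/(3*(2*k**2 + 14*k + 7)), so s_k = R(k)·t_k = k*(-6*k - 1)/(3*(k + 3)).
Verify: (-2*k**2 - 14*k - 7)/(k**2 + 7*k + 12) matches t_k.
Evaluate: s_(n+1) = (-6*n**2 - 13*n - 7)/(3*(n + 4)); subtract s_(1) = -7/12 ⇒ S(n) = n*(-8*n - 15)/(4*(n + 4)).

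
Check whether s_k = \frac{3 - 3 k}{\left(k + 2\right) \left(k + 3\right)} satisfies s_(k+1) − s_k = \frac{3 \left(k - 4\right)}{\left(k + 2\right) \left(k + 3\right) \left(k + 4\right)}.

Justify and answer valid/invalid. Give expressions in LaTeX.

Valid — Δs_k = t_k.

s_(k+1) = -3*k/((k + 3)*(k + 4))
s_(k+1) − s_k = 3*(k - 4)/(k**3 + 9*k**2 + 26*k + 24)
(s_(k+1) − s_k) − t_k = 0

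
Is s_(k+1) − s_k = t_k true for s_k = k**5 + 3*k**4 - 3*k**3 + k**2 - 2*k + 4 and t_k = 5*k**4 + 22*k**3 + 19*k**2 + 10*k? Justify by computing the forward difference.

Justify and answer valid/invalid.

s_(k+1) = k**5 + 8*k**4 + 19*k**3 + 20*k**2 + 8*k + 4
s_(k+1) − s_k = k*(5*k**3 + 22*k**2 + 19*k + 10)
(s_(k+1) − s_k) − t_k = 0

valid (s_(k+1) − s_k reduces to t_k)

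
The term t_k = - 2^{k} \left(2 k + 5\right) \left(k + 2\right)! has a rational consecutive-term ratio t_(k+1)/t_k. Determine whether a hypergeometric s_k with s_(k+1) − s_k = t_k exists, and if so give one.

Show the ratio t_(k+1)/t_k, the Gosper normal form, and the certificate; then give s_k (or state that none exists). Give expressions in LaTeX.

t_(k+1)/t_k = 2*(k + 3)*(2*k + 7)/(2*k + 5).
Factor: A=2*k + 6; B=1; C=k + 5/2.
Set up (2*k + 6)·f(k+1) − (1)·f(k) − (k + 5/2) = 0.
deg f ≤ 0 (via 1,0,1).
Solve for f: f(k) = 1/2 (degree 0 ≤ 0).
Get s_k = R·t_k = -2**k*factorial(k + 2) with R(k) = B(k−1)f(k)/C(k) = 1/(2*k + 5).
s_(k+1) − s_k = -2**k*(2*k + 5)*factorial(k + 2) = t_k.

s_k = - 2^{k} \left(k + 2\right)!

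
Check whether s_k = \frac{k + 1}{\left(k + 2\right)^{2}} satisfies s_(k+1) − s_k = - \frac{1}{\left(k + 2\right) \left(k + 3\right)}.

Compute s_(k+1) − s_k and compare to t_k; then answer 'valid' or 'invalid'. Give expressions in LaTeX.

s_(k+1) = (k + 2)/(k + 3)**2
s_(k+1) − s_k = (-(k + 1)*(k + 3)**2 + (k + 2)**3)/((k + 2)**2*(k + 3)**2)
(s_(k+1) − s_k) − t_k = (2*k + 5)/(k**4 + 10*k**3 + 37*k**2 + 60*k + 36)

Invalid: residual \frac{2 k + 5}{k^{4} + 10 k^{3} + 37 k^{2} + 60 k + 36} ≠ 0.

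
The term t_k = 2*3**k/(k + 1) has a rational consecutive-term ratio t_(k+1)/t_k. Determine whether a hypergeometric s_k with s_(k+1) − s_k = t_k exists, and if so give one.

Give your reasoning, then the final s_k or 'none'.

Ratio r(k) = 3*(k + 1)/(k + 2).
A = 3*k + 3, B = k + 2, C = 1.
Key eq: (3*k + 3)·f(k+1) = (k + 1)·f(k) + (1).
Degrees (1,1,0) ⇒ d ≤ -1.
deg f ≤ -1 is impossible — no certificate.

none (Gosper's algorithm certifies no s_k)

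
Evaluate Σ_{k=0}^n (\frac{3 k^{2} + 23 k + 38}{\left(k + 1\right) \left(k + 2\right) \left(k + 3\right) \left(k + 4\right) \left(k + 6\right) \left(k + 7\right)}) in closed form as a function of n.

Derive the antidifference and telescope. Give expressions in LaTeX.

r(k) = (k + 1)*(k + 6)*(23*k + 3*(k + 1)**2 + 61)/((k + 5)*(k + 8)*(3*k**2 + 23*k + 38)) after simplifying.
So A=k + 1 and B=k + 8, with C=k**3 + 38*k**2/3 + 51*k + 190/3.
Need (k + 1)·f(k+1) − (k + 7)·f(k) = k**3 + 38*k**2/3 + 51*k + 190/3.
d = 6 from the (1,1,3) case.
Solve for f: f(k) = k*(k + 2)*(k + 4)*(k + 5)*(k**2 + 10*k + 27)/54 (degree 6 ≤ 6).
Then R = B(k−1)f/C = k*(k + 2)*(k + 4)*(k + 7)*(k**2 + 10*k + 27)/(18*(3*k**2 + 23*k + 38)), so s_k = R(k)·t_k = k*(k**2 + 10*k + 27)/(18*(k**3 + 10*k**2 + 27*k + 18)).
Check: Δs_k = (3*k**2 + 23*k + 38)/(k**6 + 23*k**5 + 207*k**4 + 925*k**3 + 2144*k**2 + 2412*k + 1008). ✓
Σ_(k=0)^n t_k = s_(n+1) − s_(0) = ((n**3 + 13*n**2 + 50*n + 38)/(18*(n**3 + 13*n**2 + 50*n + 56))) − (0), i.e. (n**3 + 13*n**2 + 50*n + 38)/(18*(n**3 + 13*n**2 + 50*n + 56)).

S(n) = \frac{n^{3} + 13 n^{2} + 50 n + 38}{18 \left(n^{3} + 13 n^{2} + 50 n + 56\right)}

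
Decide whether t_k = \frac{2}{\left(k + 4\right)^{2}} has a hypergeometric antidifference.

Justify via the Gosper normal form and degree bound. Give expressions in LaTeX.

No. Not Gosper-summable.

t_(k+1)/t_k = (k + 4)**2/(k + 5)**2.
Normal form (A,B,C) = (k**2 + 8*k + 16, k**2 + 10*k + 25, 1).
Need (k**2 + 8*k + 16)·f(k+1) − (k**2 + 8*k + 16)·f(k) = 1.
From deg A=2, deg B=2, deg C=0: d=0.
Put f(k) = c0: A·f(k+1) − B(k−1)·f(k) − C = -1; need -1 = 0 — inconsistent ⇒ no f, not summable.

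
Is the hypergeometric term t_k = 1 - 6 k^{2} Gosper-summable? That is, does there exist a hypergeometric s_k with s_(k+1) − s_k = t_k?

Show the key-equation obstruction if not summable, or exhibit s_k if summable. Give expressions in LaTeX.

Compute t_(k+1)/t_k: get (6*(k + 1)**2 - 1)/(6*k**2 - 1).
Normal form (A,B,C) = (1, 1, k**2 - 1/6).
Set up (1)·f(k+1) − (1)·f(k) − (k**2 - 1/6) = 0.
Degrees (0,0,2) ⇒ d ≤ 3.
Solving with deg f ≤ 3: f(k) = k**2*(2*k - 3)/6.
So s_k = (B(k−1)f/C)·t_k = (k**2*(2*k - 3)/(6*k**2 - 1))·t_k = k**2*(3 - 2*k).
Verify: 1 - 6*k**2 matches t_k.

Yes. s_k = k^{2} \left(3 - 2 k\right).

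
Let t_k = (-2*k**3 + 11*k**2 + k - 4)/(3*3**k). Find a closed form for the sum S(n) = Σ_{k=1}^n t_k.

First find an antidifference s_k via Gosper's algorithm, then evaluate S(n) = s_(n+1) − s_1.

t_(k+1)/t_k = (2*k**3 - 5*k**2 - 17*k - 6)/(3*(2*k**3 - 11*k**2 - k + 4)).
Factor: A=1/3; B=1; C=k**3 - 11*k**2/2 - k/2 + 2.
Need (1/3)·f(k+1) − (1)·f(k) = k**3 - 11*k**2/2 - k/2 + 2.
deg f ≤ 3 (via 0,0,3).
Solving with deg f ≤ 3: f(k) = -3*(k**3 - 4*k**2 - 3*k - 1)/2.
Get s_k = R·t_k = (k**3 - 4*k**2 - 3*k - 1)/3**k with R(k) = B(k−1)f(k)/C(k) = -3*(k**3 - 4*k**2 - 3*k - 1)/(2*k**3 - 11*k**2 - k + 4).
Verify: (-2*k**3 + 11*k**2 + k - 4)/(3*3**k) matches t_k.
Σ_(k=1)^n t_k = s_(n+1) − s_(1) = (3**(-n - 1)*(n**3 - n**2 - 8*n - 7)) − (-7/3), i.e. 3**(-n - 1)*(7*3**n + n**3 - n**2 - 8*n - 7).

S(n) = 3**(-n - 1)*(7*3**n + n**3 - n**2 - 8*n - 7)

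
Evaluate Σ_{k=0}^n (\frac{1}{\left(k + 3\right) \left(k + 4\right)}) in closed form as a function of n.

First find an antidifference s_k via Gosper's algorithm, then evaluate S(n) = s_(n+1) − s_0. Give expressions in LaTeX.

Compute t_(k+1)/t_k: get (k + 3)/(k + 5).
Normal form (A,B,C) = (k + 3, k + 5, 1).
Key eq: (k + 3)·f(k+1) = (k + 4)·f(k) + (1).
deg f ≤ 1 (via 1,1,0).
Solve for f: f(k) = k/3 (degree 1 ≤ 1).
Then R = B(k−1)f/C = k*(k + 4)/3, so s_k = R(k)·t_k = k/(3*(k + 3)).
Check: Δs_k = 1/(k**2 + 7*k + 12). ✓
Telescope: S(n) = s_(n+1) − s_(0) = (n + 1)/(3*(n + 4)) − (0) = (n + 1)/(3*(n + 4)).

S(n) = \frac{n + 1}{3 \left(n + 4\right)}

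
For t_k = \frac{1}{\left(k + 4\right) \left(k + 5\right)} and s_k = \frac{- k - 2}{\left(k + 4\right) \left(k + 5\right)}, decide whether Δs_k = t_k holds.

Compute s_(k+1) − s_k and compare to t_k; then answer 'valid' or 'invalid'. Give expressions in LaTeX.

Invalid: residual - \frac{6}{k^{3} + 15 k^{2} + 74 k + 120} ≠ 0.

s_(k+1) = (-k - 3)/((k + 5)*(k + 6))
s_(k+1) − s_k = k/(k**3 + 15*k**2 + 74*k + 120)
(s_(k+1) − s_k) − t_k = -6/(k**3 + 15*k**2 + 74*k + 120)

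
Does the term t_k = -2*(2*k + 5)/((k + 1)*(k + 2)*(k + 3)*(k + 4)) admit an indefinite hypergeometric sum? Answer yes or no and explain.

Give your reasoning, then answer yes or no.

Step 1: r(k) = (k + 1)*(2*k + 7)/((k + 5)*(2*k + 5)).
So A=k + 1 and B=k + 5, with C=k + 5/2.
Key eq: (k + 1)·f(k+1) = (k + 4)·f(k) + (k + 5/2).
deg f ≤ 3 (via 1,1,1).
Match coefficients ⇒ f(k) = k*(k + 2)*(k + 4)/6.
R(k) = B(k−1)·f(k)/C(k) = k*(k + 2)*(k + 4)**2/(3*(2*k + 5)); s_k = R·t_k = 2*k*(-k - 4)/(3*(k**2 + 4*k + 3)).
Verify: 2*(-2*k - 5)/(k**4 + 10*k**3 + 35*k**2 + 50*k + 24) matches t_k.

Yes. s_k = 2*k*(-k - 4)/(3*(k**2 + 4*k + 3)).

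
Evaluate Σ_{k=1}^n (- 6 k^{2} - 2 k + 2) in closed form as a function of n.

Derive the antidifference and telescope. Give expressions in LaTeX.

t_(k+1)/t_k = (k + 3*(k + 1)**2)/(3*k**2 + k - 1).
So A=1 and B=1, with C=k**2 + k/3 - 1/3.
Solve (1)·f(k+1) − (1)·f(k) = k**2 + k/3 - 1/3.
From deg A=0, deg B=0, deg C=2: d=3.
Coefficient equations give f(k) = k*(k**2 - k - 1)/3.
Certificate R = B(k−1)f/C = k*(k**2 - k - 1)/(3*k**2 + k - 1) gives s_k = 2*k*(-k**2 + k + 1).
Check: Δs_k = -6*k**2 - 2*k + 2. ✓
Σ_(k=1)^n t_k = s_(n+1) − s_(1) = (-2*n**3 - 4*n**2 + 2) − (2), i.e. 2*n**2*(-n - 2).

S(n) = 2 n^{2} \left(- n - 2\right)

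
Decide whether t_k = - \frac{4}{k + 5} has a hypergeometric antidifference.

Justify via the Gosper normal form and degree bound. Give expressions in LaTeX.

No — t_k has no hypergeometric antidifference.

t_(k+1)/t_k = (k + 5)/(k + 6).
Take A(k)=k + 5, B(k)=k + 6, C(k)=1.
f must satisfy (k + 5)·f(k+1) − (k + 5)·f(k) = 1.
From deg A=1, deg B=1, deg C=0: d=0.
Write f(k) = c0. Then LHS − RHS = -1, requiring -1 = 0: contradictory. No certificate.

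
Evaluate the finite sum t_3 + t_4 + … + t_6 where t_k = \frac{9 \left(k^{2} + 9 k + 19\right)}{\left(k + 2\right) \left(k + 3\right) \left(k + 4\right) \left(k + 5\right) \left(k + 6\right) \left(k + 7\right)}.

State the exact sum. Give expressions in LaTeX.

Step 1: r(k) = (k + 2)*(9*k + (k + 1)**2 + 28)/((k + 8)*(k**2 + 9*k + 19)).
So A=k + 2 and B=k + 8, with C=k**2 + 9*k + 19.
Solve (k + 2)·f(k+1) − (k + 7)·f(k) = k**2 + 9*k + 19.
deg f ≤ 5 (via 1,1,2).
Match coefficients ⇒ f(k) = k*(k + 3)*(k + 5)*(k**2 + 12*k + 44)/144.
R(k) = B(k−1)·f(k)/C(k) = k*(k + 3)*(k + 5)*(k + 7)*(k**2 + 12*k + 44)/(144*(k**2 + 9*k + 19)); s_k = R·t_k = k*(k**2 + 12*k + 44)/(16*(k**3 + 12*k**2 + 44*k + 48)).
Verify: 9*(k**2 + 9*k + 19)/(k**6 + 27*k**5 + 295*k**4 + 1665*k**3 + 5104*k**2 + 8028*k + 5040) matches t_k.
Telescoping: Σ = s_(7) − s_(3) = 413/6864 − (89/1680) = 36/5005.

Σ = 36/5005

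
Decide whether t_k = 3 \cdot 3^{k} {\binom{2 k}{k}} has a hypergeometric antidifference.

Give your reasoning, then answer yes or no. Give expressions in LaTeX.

No — t_k has no hypergeometric antidifference.

Step 1: r(k) = 6*(2*k + 1)/(k + 1).
A = 12*k + 6, B = k + 1, C = 1.
f must satisfy (12*k + 6)·f(k+1) − (k)·f(k) = 1.
deg f ≤ -1 (via 1,1,0).
d = -1 < 0 ⇒ no nonzero polynomial f; not summable.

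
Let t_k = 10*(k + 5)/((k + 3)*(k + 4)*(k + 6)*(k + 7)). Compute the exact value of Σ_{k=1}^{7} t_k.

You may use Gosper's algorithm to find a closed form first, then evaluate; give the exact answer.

Σ = 45/308

r(k) = (k + 3)*(k + 6)**2/((k + 5)**2*(k + 8)) after simplifying.
Gosper form: A/B · C(k+1)/C(k) with A=k + 3, B=k + 8, C=k**2 + 10*k + 25.
Need (k + 3)·f(k+1) − (k + 7)·f(k) = k**2 + 10*k + 25.
Degrees (1,1,2) ⇒ d ≤ 4.
Solving with deg f ≤ 4: f(k) = k*(k + 4)*(k + 5)*(k + 9)/36.
Get s_k = R·t_k = 5*k*(k + 9)/(18*(k**2 + 9*k + 18)) with R(k) = B(k−1)f(k)/C(k) = k*(k + 4)*(k + 7)*(k + 9)/(36*(k + 5)).
Δs = 10*(k + 5)/(k**4 + 20*k**3 + 145*k**2 + 450*k + 504), as required.
Sum = s_(8) − s_(1); s_(8) = 170/693, s_(1) = 25/252 ⇒ 45/308.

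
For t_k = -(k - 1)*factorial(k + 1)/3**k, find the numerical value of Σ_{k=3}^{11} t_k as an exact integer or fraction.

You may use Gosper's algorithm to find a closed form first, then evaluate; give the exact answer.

Σ = -25623656/729

r(k) = k*(k + 2)/(3*(k - 1)) after simplifying.
Take A(k)=k/3 + 2/3, B(k)=1, C(k)=k - 1.
Solve (k/3 + 2/3)·f(k+1) − (1)·f(k) = k - 1.
Degrees (1,0,1) ⇒ d ≤ 0.
A polynomial solution: f(k) = 3.
Certificate R = B(k−1)f/C = 3/(k - 1) gives s_k = -3**(1 - k)*factorial(k + 1).
Check: Δs_k = -(k - 1)*factorial(k + 1)/3**k. ✓
Evaluate s at k=12 and k=3: -25625600/729 and -8/3; difference -25623656/729.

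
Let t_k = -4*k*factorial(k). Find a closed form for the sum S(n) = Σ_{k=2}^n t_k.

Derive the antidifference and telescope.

S(n) = 8 - 4*factorial(n + 1)

Compute t_(k+1)/t_k: get (k + 1)**2/k.
So A=k + 1 and B=1, with C=k.
Set up (k + 1)·f(k+1) − (1)·f(k) − (k) = 0.
From deg A=1, deg B=0, deg C=1: d=0.
Solve for f: f(k) = 1 (degree 0 ≤ 0).
R(k) = B(k−1)·f(k)/C(k) = 1/k; s_k = R·t_k = -4*factorial(k).
Check: Δs_k = -4*k*factorial(k). ✓
Σ_(k=2)^n t_k = s_(n+1) − s_(2) = (-4*factorial(n + 1)) − (-8), i.e. 8 - 4*factorial(n + 1).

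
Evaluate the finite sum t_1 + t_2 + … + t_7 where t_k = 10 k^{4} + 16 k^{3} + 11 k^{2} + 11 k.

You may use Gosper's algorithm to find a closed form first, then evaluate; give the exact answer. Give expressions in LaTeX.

Compute t_(k+1)/t_k: get (10*k**4 + 56*k**3 + 119*k**2 + 121*k + 48)/(k*(10*k**3 + 16*k**2 + 11*k + 11)).
So A=1 and B=1, with C=k**4 + 8*k**3/5 + 11*k**2/10 + 11*k/10.
Key eq: (1)·f(k+1) = (1)·f(k) + (k**4 + 8*k**3/5 + 11*k**2/10 + 11*k/10).
Degrees (0,0,4) ⇒ d ≤ 5.
A polynomial solution: f(k) = k*(k - 1)*(2*k**3 + k**2 + 4)/10.
So s_k = (B(k−1)f/C)·t_k = ((k - 1)*(2*k**3 + k**2 + 4)/(10*k**3 + 16*k**2 + 11*k + 11))·t_k = k*(2*k**4 - k**3 - k**2 + 4*k - 4).
s_(k+1) − s_k = k*(10*k**3 + 16*k**2 + 11*k + 11) = t_k.
Telescoping: Σ = s_(8) − s_(1) = 61152 − (0) = 61152.

Σ = 61152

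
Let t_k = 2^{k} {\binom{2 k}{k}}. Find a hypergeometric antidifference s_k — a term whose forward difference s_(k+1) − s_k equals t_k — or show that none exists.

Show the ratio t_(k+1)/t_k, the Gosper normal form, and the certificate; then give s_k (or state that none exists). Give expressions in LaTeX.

none — t_k is not Gosper-summable

Ratio r(k) = 4*(2*k + 1)/(k + 1).
So A=8*k + 4 and B=k + 1, with C=1.
Set up (8*k + 4)·f(k+1) − (k)·f(k) − (1) = 0.
d = -1 from the (1,1,0) case.
d = -1 < 0 ⇒ no nonzero polynomial f; not summable.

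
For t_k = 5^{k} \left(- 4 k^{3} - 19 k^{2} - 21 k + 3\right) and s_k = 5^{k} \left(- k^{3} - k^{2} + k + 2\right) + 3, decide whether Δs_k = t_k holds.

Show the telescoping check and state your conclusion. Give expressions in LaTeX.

valid (s_(k+1) − s_k reduces to t_k)

s_(k+1) = 5**(k + 1)*(k - (k + 1)**3 - (k + 1)**2 + 3) + 3
s_(k+1) − s_k = 5**k*(-4*k**3 - 19*k**2 - 21*k + 3)
(s_(k+1) − s_k) − t_k = 0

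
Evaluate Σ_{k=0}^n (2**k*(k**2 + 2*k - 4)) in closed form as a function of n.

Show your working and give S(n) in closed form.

Step 1: r(k) = 2*(k**2 + 4*k - 1)/(k**2 + 2*k - 4).
A = 2, B = 1, C = k**2 + 2*k - 4.
Set up (2)·f(k+1) − (1)·f(k) − (k**2 + 2*k - 4) = 0.
d = 2 from the (0,0,2) case.
Match coefficients ⇒ f(k) = k**2 - 2*k - 2.
R(k) = B(k−1)·f(k)/C(k) = (k**2 - 2*k - 2)/(k**2 + 2*k - 4); s_k = R·t_k = 2**k*(k**2 - 2*k - 2).
Δs = 2**k*(k**2 + 2*k - 4), as required.
Telescope: S(n) = s_(n+1) − s_(0) = 2**(n + 1)*(n**2 - 3) − (-2) = 2*2**n*n**2 - 6*2**n + 2.

S(n) = 2*2**n*n**2 - 6*2**n + 2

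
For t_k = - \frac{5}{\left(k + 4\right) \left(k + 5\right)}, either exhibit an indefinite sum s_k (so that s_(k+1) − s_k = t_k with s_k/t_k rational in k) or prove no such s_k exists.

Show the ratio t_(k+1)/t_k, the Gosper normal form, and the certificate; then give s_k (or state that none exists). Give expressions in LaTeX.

s_k = - \frac{5 k}{4 k + 16}

r(k) = (k + 4)/(k + 6) after simplifying.
Normal form (A,B,C) = (k + 4, k + 6, 1).
Need (k + 4)·f(k+1) − (k + 5)·f(k) = 1.
d = 1 from the (1,1,0) case.
Solve for f: f(k) = k/4 (degree 1 ≤ 1).
Get s_k = R·t_k = -5*k/(4*k + 16) with R(k) = B(k−1)f(k)/C(k) = k*(k + 5)/4.
Check: Δs_k = -5/(k**2 + 9*k + 20). ✓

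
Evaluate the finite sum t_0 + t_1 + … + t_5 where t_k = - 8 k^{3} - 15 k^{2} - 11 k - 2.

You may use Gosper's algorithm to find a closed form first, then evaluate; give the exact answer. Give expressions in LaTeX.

Ratio r(k) = (8*k**3 + 39*k**2 + 65*k + 36)/(8*k**3 + 15*k**2 + 11*k + 2).
So A=1 and B=1, with C=k**3 + 15*k**2/8 + 11*k/8 + 1/4.
Solve (1)·f(k+1) − (1)·f(k) = k**3 + 15*k**2/8 + 11*k/8 + 1/4.
d = 4 from the (0,0,3) case.
Coefficient equations give f(k) = k*(2*k**3 + k**2 - 1)/8.
So s_k = (B(k−1)f/C)·t_k = (k*(2*k**3 + k**2 - 1)/(8*k**3 + 15*k**2 + 11*k + 2))·t_k = -2*k**4 - k**3 + k.
s_(k+1) − s_k = -8*k**3 - 15*k**2 - 11*k - 2 = t_k.
Evaluate s at k=6 and k=0: -2802 and 0; difference -2802.

Σ = -2802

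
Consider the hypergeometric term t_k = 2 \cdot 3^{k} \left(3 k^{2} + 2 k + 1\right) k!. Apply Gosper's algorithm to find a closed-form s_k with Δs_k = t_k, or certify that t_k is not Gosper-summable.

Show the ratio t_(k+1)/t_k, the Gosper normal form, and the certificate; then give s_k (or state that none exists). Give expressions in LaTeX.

s_k = 2 \cdot 3^{k} \left(k - 1\right) k!

Step 1: r(k) = 3*(3*k**3 + 11*k**2 + 14*k + 6)/(3*k**2 + 2*k + 1).
A = 3*k + 3, B = 1, C = k**2 + 2*k/3 + 1/3.
Need (3*k + 3)·f(k+1) − (1)·f(k) = k**2 + 2*k/3 + 1/3.
From deg A=1, deg B=0, deg C=2: d=1.
Solve for f: f(k) = (k - 1)/3 (degree 1 ≤ 1).
Certificate R = B(k−1)f/C = (k - 1)/(3*k**2 + 2*k + 1) gives s_k = 2*3**k*(k - 1)*factorial(k).
Verify: 2*3**k*(3*k**2 + 2*k + 1)*factorial(k) matches t_k.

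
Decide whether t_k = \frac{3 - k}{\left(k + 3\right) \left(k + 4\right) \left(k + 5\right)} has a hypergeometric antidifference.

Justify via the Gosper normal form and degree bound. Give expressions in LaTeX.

Yes. s_k = \frac{k}{\left(k + 3\right) \left(k + 4\right)}.

r(k) = (k - 2)*(k + 3)/((k - 3)*(k + 6)) after simplifying.
Gosper form: A/B · C(k+1)/C(k) with A=k + 3, B=k + 6, C=k - 3.
Need (k + 3)·f(k+1) − (k + 5)·f(k) = k - 3.
deg f ≤ 2 (via 1,1,1).
Match coefficients ⇒ f(k) = -k.
Get s_k = R·t_k = k/((k + 3)*(k + 4)) with R(k) = B(k−1)f(k)/C(k) = -k*(k + 5)/(k - 3).
Verify: (3 - k)/(k**3 + 12*k**2 + 47*k + 60) matches t_k.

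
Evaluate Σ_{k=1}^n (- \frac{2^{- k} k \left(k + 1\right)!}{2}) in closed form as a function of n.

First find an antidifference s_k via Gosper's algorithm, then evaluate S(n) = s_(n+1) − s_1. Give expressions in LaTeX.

The ratio is (k + 1)*(k + 2)/(2*k).
Gosper form: A/B · C(k+1)/C(k) with A=k/2 + 1, B=1, C=k.
Need (k/2 + 1)·f(k+1) − (1)·f(k) = k.
deg f ≤ 0 (via 1,0,1).
A polynomial solution: f(k) = 2.
So s_k = (B(k−1)f/C)·t_k = (2/k)·t_k = -factorial(k + 1)/2**k.
s_(k+1) − s_k = -k*factorial(k + 1)/(2*2**k) = t_k.
Telescope: S(n) = s_(n+1) − s_(1) = -2**(-n - 1)*factorial(n + 2) − (-1) = 1 - factorial(n + 2)/(2*2**n).

S(n) = 1 - \frac{2^{- n} \left(n + 2\right)!}{2}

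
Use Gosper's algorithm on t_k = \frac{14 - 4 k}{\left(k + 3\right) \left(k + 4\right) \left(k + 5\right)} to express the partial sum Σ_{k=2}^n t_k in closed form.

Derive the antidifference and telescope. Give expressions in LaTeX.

S(n) = \frac{- 7 n^{2} + 57 n - 50}{30 \left(n^{2} + 9 n + 20\right)}

Ratio r(k) = (k + 3)*(2*k - 5)/((k + 6)*(2*k - 7)).
Factor: A=k + 3; B=k + 6; C=k - 7/2.
Set up (k + 3)·f(k+1) − (k + 5)·f(k) − (k - 7/2) = 0.
d = 2 from the (1,1,1) case.
Solving with deg f ≤ 2: f(k) = -k*(k + 55)/48.
Certificate R = B(k−1)f/C = -k*(k + 5)*(k + 55)/(24*(2*k - 7)) gives s_k = k*(k + 55)/(12*(k + 3)*(k + 4)).
Δs = 2*(7 - 2*k)/(k**3 + 12*k**2 + 47*k + 60), as required.
Evaluate: s_(n+1) = (n**2 + 57*n + 56)/(12*(n**2 + 9*n + 20)); subtract s_(2) = 19/60 ⇒ S(n) = (-7*n**2 + 57*n - 50)/(30*(n**2 + 9*n + 20)).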